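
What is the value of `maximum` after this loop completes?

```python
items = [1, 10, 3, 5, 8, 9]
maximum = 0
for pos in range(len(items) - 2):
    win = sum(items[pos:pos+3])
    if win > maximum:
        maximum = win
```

Max sum of 3-element window in [1, 10, 3, 5, 8, 9]
`maximum` takes the values: 0 → 14 → 18 → 22

Answer: 22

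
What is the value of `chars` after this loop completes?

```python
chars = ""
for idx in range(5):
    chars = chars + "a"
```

Repeat 'a' 5 times
`chars` takes the values: "" → "a" → "aa" → "aaa" → "aaaa" → "aaaaa"

Answer: "aaaaa"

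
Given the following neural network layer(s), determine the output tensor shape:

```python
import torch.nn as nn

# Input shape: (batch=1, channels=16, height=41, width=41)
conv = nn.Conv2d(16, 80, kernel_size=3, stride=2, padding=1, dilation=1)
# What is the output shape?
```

Input: (1, 16, 41, 41) -> Output: (1, 80, 21, 21)

Answer: (1, 80, 21, 21)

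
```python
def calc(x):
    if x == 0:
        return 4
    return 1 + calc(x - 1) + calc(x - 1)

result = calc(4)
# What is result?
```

calc(x) = 1 + 2·calc(x-1), calc(0)=4. Closed form: (4+1)·2^4 - 1 = 79.

Answer: 79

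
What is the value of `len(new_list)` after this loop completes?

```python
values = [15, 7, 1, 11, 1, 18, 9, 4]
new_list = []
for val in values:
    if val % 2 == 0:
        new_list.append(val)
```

Count even numbers in [15, 7, 1, 11, 1, 18, 9, 4]
`new_list` takes the values: [] → [18] → [18, 4]
So `len(new_list)` = 2

Answer: 2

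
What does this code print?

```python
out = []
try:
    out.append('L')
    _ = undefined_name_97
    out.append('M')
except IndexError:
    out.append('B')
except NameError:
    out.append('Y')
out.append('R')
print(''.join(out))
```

Execution trace: 'L' (try body) → 'Y' (except NameError) → 'R' (after the try/except). Output: LYR

Answer: LYR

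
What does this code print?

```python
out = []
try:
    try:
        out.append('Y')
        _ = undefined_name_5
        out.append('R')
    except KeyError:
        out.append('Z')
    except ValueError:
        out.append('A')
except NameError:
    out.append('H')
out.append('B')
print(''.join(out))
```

Execution trace: 'Y' (try body) → 'H' (outer except NameError) → 'B' (after the try/except). Output: YHB

Answer: YHB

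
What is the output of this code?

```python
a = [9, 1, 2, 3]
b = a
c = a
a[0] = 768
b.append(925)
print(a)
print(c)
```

Key concept: multiple aliases.
Step by step:
`a = [9, 1, 2, 3]` → a = [9, 1, 2, 3]
`b = a` → b = [9, 1, 2, 3] (same object as a)
`c = a` → c = [9, 1, 2, 3] (same object as a, b)
`a[0] = 768` → a = [768, 1, 2, 3] (same object as b, c); b = [768, 1, 2, 3] (same object as a, c); c = [768, 1, 2, 3] (same object as a, b)
`b.append(925)` → a = [768, 1, 2, 3, 925] (same object as b, c); b = [768, 1, 2, 3, 925] (same object as a, c); c = [768, 1, 2, 3, 925] (same object as a, b)
`print(a)` → prints [768, 1, 2, 3, 925]
`print(c)` → prints [768, 1, 2, 3, 925]

Answer:
[768, 1, 2, 3, 925]
[768, 1, 2, 3, 925]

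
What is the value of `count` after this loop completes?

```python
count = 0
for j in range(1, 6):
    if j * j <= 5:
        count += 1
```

Count numbers where j² ≤ 5
`count` takes the values: 0 → 1 → 2

Answer: 2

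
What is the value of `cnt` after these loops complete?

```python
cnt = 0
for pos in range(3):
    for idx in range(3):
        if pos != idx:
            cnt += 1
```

3² - 3 (exclude diagonal)
`cnt` takes the values: 0 → 1 → 2 → 3 → 4 → 5 → 6

Answer: 6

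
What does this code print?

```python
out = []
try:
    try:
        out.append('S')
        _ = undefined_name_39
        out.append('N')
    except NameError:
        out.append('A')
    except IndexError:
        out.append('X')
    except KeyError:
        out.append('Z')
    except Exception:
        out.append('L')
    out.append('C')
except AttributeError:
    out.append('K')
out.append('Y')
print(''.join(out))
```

Execution trace: 'S' (inner try body) → 'A' (inner except NameError) → 'C' (try body, no exception) → 'Y' (after the try/except). Output: SACY

Answer: SACY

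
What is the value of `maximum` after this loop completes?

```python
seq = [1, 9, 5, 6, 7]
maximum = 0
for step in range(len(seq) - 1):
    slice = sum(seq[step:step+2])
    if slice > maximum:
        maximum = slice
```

Max sum of 2-element window in [1, 9, 5, 6, 7]
`maximum` takes the values: 0 → 10 → 14

Answer: 14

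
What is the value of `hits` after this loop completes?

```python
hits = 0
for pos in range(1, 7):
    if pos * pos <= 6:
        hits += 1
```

Count numbers where pos² ≤ 6
`hits` takes the values: 0 → 1 → 2

Answer: 2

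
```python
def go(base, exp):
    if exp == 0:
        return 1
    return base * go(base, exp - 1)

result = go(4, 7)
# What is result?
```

go(4, 7) = 4 * 4 * 4 * 4 * 4 * 4 * 4 = 16384

Answer: 16384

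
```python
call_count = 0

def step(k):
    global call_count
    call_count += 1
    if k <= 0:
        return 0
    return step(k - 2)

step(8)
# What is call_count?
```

Linear recursion stepping by 2: 5 calls from k=8 down to ≤0.

Answer: 5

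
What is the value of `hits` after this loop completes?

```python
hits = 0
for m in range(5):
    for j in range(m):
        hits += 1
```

Triangle number: 0+1+2+...+4
`hits` takes the values: 0 → 1 → 2 → 3 → 4 → 5 → 6 → 7 → 8 → 9 → 10

Answer: 10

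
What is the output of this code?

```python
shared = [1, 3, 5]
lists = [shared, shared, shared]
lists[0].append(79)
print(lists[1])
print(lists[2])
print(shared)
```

Key concept: list of same reference.
Step by step:
`shared = [1, 3, 5]` → shared = [1, 3, 5]
`lists = [shared, shared, shared]` → lists = [[1, 3, 5], [1, 3, 5], [1, 3, 5]]
`lists[0].append(79)` → shared = [1, 3, 5, 79]; lists = [[1, 3, 5, 79], [1, 3, 5, 79], [1, 3, 5, 79]]
`print(lists[1])` → prints [1, 3, 5, 79]
`print(lists[2])` → prints [1, 3, 5, 79]
`print(shared)` → prints [1, 3, 5, 79]

Answer:
[1, 3, 5, 79]
[1, 3, 5, 79]
[1, 3, 5, 79]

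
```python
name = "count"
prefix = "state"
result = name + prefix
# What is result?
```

Trace:
`name = "count"` → name = 'count'
`prefix = "state"` → prefix = 'state'
`result = name + prefix` → result = 'countstate'
So result = 'countstate'

Answer: 'countstate'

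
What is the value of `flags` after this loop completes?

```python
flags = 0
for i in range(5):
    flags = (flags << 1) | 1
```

Build 5 consecutive 1-bits: 0b11111
`flags` takes the values: 0 → 1 → 3 → 7 → 15 → 31

Answer: 31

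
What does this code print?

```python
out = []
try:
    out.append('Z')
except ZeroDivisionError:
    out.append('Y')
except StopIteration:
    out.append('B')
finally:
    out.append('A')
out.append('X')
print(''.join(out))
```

Execution trace: 'Z' (try body, no exception) → 'A' (finally) → 'X' (after the try/except). Output: ZAX

Answer: ZAX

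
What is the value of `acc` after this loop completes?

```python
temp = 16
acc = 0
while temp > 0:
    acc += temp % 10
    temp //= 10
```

Sum digits of 16
`acc` takes the values: 0 → 6 → 7

Answer: 7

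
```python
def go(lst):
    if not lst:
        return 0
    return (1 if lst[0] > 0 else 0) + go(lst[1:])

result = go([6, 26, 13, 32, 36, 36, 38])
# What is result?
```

Count of positive elements in [6, 26, 13, 32, 36, 36, 38] = 7

Answer: 7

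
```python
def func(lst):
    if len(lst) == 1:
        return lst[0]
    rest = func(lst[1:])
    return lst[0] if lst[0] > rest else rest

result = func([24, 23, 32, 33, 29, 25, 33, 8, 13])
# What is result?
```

Recursive max over [24, 23, 32, 33, 29, 25, 33, 8, 13] = 33

Answer: 33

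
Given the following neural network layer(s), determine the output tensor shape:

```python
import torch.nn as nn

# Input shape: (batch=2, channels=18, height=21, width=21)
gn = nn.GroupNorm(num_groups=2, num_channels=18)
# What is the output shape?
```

Input: (2, 18, 21, 21) -> Output: (2, 18, 21, 21)

Answer: (2, 18, 21, 21)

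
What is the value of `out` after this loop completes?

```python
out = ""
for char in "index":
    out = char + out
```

Reverse 'index'
`out` takes the values: "" → "i" → "ni" → "dni" → "edni" → "xedni"

Answer: "xedni"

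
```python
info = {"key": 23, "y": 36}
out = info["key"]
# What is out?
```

Trace:
`info = {"key": 23, "y": 36}` → info = {'key': 23, 'y': 36}
`out = info["key"]` → out = 23
So out = 23

Answer: 23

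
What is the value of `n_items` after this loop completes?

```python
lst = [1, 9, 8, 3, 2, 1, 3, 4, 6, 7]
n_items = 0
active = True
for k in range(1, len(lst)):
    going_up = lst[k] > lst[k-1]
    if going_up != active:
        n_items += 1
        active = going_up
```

Count direction changes in [1, 9, 8, 3, 2, 1, 3, 4, 6, 7]
`n_items` takes the values: 0 → 1 → 2

Answer: 2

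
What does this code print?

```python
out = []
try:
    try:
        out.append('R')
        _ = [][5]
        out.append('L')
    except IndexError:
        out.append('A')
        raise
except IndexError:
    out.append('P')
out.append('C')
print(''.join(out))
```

Execution trace: 'R' (inner try body) → 'A' (inner except IndexError) → 'P' (outer except IndexError) → 'C' (after the try/except). Output: RAPC

Answer: RAPC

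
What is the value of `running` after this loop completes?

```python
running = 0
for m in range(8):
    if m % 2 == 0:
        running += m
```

Sum of even numbers 0 to 7
`running` takes the values: 0 → 2 → 6 → 12

Answer: 12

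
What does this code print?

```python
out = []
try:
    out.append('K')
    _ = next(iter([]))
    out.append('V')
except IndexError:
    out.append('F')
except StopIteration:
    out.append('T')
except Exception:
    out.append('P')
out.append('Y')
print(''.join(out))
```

Execution trace: 'K' (try body) → 'T' (except StopIteration) → 'Y' (after the try/except). Output: KTY

Answer: KTY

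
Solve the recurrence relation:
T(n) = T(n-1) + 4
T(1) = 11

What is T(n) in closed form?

Unrolling: T(n) = T(1) + 4·(n-1) = 11 + 4(n-1) = 4n + 7.

Answer: T(n) = 4n + 7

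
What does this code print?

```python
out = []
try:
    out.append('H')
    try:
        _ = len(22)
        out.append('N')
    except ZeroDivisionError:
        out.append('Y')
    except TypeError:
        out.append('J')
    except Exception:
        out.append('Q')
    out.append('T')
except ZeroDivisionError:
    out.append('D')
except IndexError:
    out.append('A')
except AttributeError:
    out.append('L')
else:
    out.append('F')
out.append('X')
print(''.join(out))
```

Execution trace: 'H' (try body) → 'J' (inner except TypeError) → 'T' (try body, no exception) → 'F' (else) → 'X' (after the try/except). Output: HJTFX

Answer: HJTFX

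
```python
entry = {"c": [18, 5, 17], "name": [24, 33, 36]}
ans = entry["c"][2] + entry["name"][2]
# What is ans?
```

Trace:
`entry = {"c": [18, 5, 17], "name": [24, 33, 36]}` → entry = {'c': [18, 5, 17], 'name': [24, 33, 36]}
`ans = entry["c"][2] + entry["name"][2]` → ans = 53
So ans = 53

Answer: 53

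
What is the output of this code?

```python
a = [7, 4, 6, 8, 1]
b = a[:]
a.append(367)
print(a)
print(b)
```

Key concept: slice [:] creates copy.
Step by step:
`a = [7, 4, 6, 8, 1]` → a = [7, 4, 6, 8, 1]
`b = a[:]` → b = [7, 4, 6, 8, 1]
`a.append(367)` → a = [7, 4, 6, 8, 1, 367]
`print(a)` → prints [7, 4, 6, 8, 1, 367]
`print(b)` → prints [7, 4, 6, 8, 1]

Answer:
[7, 4, 6, 8, 1, 367]
[7, 4, 6, 8, 1]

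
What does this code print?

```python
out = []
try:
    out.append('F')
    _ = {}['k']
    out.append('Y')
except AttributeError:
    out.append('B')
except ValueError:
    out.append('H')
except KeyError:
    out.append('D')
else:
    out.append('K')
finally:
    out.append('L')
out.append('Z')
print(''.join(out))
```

Execution trace: 'F' (try body) → 'D' (except KeyError) → 'L' (finally) → 'Z' (after the try/except). Output: FDLZ

Answer: FDLZ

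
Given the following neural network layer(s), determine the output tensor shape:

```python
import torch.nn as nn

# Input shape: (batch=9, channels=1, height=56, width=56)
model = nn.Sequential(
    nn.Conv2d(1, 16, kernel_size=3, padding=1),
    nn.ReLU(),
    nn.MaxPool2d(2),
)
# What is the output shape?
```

Input: (9, 1, 56, 56) -> after Conv2d: (9, 16, 56, 56) -> after ReLU: (9, 16, 56, 56) -> Output: (9, 16, 28, 28)

Answer: (9, 16, 28, 28)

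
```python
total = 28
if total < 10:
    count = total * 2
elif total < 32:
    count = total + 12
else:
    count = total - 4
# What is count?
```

Trace:
`total = 28` → total = 28
`if total < 10: ...` → total < 10 is False, total < 32 is True → count = 40
So count = 40

Answer: 40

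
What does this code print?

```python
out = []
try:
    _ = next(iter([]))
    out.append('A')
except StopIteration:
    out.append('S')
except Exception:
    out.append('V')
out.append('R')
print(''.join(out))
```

Execution trace: 'S' (except StopIteration) → 'R' (after the try/except). Output: SR

Answer: SR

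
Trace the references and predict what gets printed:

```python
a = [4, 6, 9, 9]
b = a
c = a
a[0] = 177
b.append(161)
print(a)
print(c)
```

Key concept: multiple aliases.
Step by step:
`a = [4, 6, 9, 9]` → a = [4, 6, 9, 9]
`b = a` → b = [4, 6, 9, 9] (same object as a)
`c = a` → c = [4, 6, 9, 9] (same object as a, b)
`a[0] = 177` → a = [177, 6, 9, 9] (same object as b, c); b = [177, 6, 9, 9] (same object as a, c); c = [177, 6, 9, 9] (same object as a, b)
`b.append(161)` → a = [177, 6, 9, 9, 161] (same object as b, c); b = [177, 6, 9, 9, 161] (same object as a, c); c = [177, 6, 9, 9, 161] (same object as a, b)
`print(a)` → prints [177, 6, 9, 9, 161]
`print(c)` → prints [177, 6, 9, 9, 161]

Answer:
[177, 6, 9, 9, 161]
[177, 6, 9, 9, 161]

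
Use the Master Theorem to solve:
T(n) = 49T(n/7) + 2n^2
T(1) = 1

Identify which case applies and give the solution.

a=49, b=7, f(n)=2n^2. log_7(49) = 2. Since c=2 = 2, Case 2 applies: T(n) = Θ(n^log_b(a) · log n) = O(n^2 log n).

Answer: O(n^2 log n) - Case 2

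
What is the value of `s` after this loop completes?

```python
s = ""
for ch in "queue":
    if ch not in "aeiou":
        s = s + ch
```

Remove vowels from 'queue'
`s` takes the values: "" → "q"

Answer: "q"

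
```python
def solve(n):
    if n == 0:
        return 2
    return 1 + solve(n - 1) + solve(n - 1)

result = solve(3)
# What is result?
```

solve(n) = 1 + 2·solve(n-1), solve(0)=2. Closed form: (2+1)·2^3 - 1 = 23.

Answer: 23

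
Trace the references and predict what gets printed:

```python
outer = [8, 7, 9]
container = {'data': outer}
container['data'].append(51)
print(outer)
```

Key concept: dict holds reference to list.
Step by step:
`outer = [8, 7, 9]` → outer = [8, 7, 9]
`container = {'data': outer}` → container = {'data': [8, 7, 9]}
`container['data'].append(51)` → outer = [8, 7, 9, 51]; container = {'data': [8, 7, 9, 51]}
`print(outer)` → prints [8, 7, 9, 51]

Answer: [8, 7, 9, 51]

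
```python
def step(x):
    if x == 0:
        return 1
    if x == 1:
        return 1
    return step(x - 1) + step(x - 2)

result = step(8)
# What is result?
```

Build up from base cases: step(0)=1, step(1)=1, step(2)=2, step(3)=3, step(4)=5, step(5)=8, step(6)=13, ..., step(8)=34

Answer: 34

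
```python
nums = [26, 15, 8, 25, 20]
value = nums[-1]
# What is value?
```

Trace:
`nums = [26, 15, 8, 25, 20]` → nums = [26, 15, 8, 25, 20]
`value = nums[-1]` → value = 20
So value = 20

Answer: 20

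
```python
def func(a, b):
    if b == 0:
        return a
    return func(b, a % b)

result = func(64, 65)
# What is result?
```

func(64, 65) -> func(65, 64) -> func(64, 1) -> func(1, 0) -> 1

Answer: 1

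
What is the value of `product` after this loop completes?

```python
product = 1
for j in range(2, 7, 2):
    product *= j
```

Product of even numbers 2 to 6
`product` takes the values: 1 → 2 → 8 → 48

Answer: 48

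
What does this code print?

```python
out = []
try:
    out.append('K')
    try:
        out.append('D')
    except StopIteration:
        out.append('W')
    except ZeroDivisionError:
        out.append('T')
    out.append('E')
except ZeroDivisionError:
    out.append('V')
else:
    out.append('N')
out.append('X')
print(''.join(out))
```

Execution trace: 'K' (try body) → 'D' (inner try body, no exception) → 'E' (try body, no exception) → 'N' (else) → 'X' (after the try/except). Output: KDENX

Answer: KDENX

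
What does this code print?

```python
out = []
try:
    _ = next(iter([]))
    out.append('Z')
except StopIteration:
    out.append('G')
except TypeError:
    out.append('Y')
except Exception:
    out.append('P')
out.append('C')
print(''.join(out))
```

Execution trace: 'G' (except StopIteration) → 'C' (after the try/except). Output: GC

Answer: GC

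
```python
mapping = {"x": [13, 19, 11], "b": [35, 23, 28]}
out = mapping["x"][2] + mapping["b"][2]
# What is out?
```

Trace:
`mapping = {"x": [13, 19, 11], "b": [35, 23, 28]}` → mapping = {'x': [13, 19, 11], 'b': [35, 23, 28]}
`out = mapping["x"][2] + mapping["b"][2]` → out = 39
So out = 39

Answer: 39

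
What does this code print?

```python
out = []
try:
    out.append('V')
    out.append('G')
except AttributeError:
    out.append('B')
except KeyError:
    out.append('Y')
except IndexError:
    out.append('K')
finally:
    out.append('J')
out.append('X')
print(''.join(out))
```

Execution trace: 'V' (try body) → 'G' (try body, no exception) → 'J' (finally) → 'X' (after the try/except). Output: VGJX

Answer: VGJX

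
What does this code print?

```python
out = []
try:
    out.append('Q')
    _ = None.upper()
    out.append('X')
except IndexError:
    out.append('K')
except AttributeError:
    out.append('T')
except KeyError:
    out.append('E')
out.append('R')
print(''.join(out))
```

Execution trace: 'Q' (try body) → 'T' (except AttributeError) → 'R' (after the try/except). Output: QTR

Answer: QTR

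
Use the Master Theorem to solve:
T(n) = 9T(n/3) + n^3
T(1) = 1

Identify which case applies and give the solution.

a=9, b=3, f(n)=n^3. log_3(9) = 2. Since c=3 > 2 and the regularity condition holds (9(n/3)^3 = (9/3^3)n^3 with 9/3^3 < 1), Case 3 applies: T(n) = Θ(f(n)) = O(n^3).

Answer: O(n^3) - Case 3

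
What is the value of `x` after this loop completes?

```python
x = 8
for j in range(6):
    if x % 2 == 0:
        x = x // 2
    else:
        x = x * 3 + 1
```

Collatz-style transformation from 8
`x` takes the values: 8 → 4 → 2 → 1 → 4 → 2 → 1

Answer: 1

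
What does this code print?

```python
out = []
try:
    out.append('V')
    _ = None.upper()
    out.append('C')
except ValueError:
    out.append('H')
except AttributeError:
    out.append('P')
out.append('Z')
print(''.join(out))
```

Execution trace: 'V' (try body) → 'P' (except AttributeError) → 'Z' (after the try/except). Output: VPZ

Answer: VPZ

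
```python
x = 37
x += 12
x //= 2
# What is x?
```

Trace:
`x = 37` → x = 37
`x += 12` → x = 49
`x //= 2` → x = 24
So x = 24

Answer: 24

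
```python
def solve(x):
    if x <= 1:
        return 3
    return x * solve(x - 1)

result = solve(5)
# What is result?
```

solve(5) = 5 * 4 * 3 * 2 * 3 = 360

Answer: 360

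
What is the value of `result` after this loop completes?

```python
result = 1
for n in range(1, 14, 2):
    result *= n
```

Product of 1, 3, 5, ... up to 13
`result` takes the values: 1 → 3 → 15 → 105 → 945 → 10395 → 135135

Answer: 135135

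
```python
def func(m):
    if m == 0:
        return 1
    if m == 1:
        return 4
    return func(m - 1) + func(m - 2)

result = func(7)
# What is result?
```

Build up from base cases: func(0)=1, func(1)=4, func(2)=5, func(3)=9, func(4)=14, func(5)=23, func(6)=37, ..., func(7)=60

Answer: 60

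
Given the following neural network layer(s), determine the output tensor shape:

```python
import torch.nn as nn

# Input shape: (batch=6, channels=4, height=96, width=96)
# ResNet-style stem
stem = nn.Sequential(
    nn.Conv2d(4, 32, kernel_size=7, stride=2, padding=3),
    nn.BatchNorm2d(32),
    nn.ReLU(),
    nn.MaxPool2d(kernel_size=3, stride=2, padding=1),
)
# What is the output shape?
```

Input: (6, 4, 96, 96) -> after Conv2d 7x7 stride=2: (6, 32, 48, 48) -> Output: (6, 32, 24, 24)

Answer: (6, 32, 24, 24)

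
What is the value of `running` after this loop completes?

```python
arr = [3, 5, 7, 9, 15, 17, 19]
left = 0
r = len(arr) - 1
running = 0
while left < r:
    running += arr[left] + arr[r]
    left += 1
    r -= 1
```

Sum of pairs from ends
`running` takes the values: 0 → 22 → 44 → 66

Answer: 66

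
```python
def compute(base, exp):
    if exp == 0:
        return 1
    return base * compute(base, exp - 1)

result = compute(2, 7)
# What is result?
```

compute(2, 7) = 2 * 2 * 2 * 2 * 2 * 2 * 2 = 128

Answer: 128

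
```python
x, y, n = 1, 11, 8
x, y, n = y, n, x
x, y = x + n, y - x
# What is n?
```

Trace:
`x, y, n = 1, 11, 8` → x = 1; y = 11; n = 8
`x, y, n = y, n, x` → x = 11; y = 8; n = 1
`x, y = x + n, y - x` → x = 12; y = -3
So n = 1

Answer: 1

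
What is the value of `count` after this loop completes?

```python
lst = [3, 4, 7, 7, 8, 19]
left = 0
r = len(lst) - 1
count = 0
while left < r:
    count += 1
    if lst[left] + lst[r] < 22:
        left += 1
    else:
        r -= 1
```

Steps to find pair summing to 22
`count` takes the values: 0 → 1 → 2 → 3 → 4 → 5

Answer: 5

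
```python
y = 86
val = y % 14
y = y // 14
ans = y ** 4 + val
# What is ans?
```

Trace:
`y = 86` → y = 86
`val = y % 14` → val = 2
`y = y // 14` → y = 6
`ans = y ** 4 + val` → ans = 1298
So ans = 1298

Answer: 1298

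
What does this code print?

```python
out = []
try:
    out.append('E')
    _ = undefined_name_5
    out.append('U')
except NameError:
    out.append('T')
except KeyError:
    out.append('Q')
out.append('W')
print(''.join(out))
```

Execution trace: 'E' (try body) → 'T' (except NameError) → 'W' (after the try/except). Output: ETW

Answer: ETW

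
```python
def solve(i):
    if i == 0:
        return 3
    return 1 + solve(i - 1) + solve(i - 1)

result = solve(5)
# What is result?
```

solve(i) = 1 + 2·solve(i-1), solve(0)=3. Closed form: (3+1)·2^5 - 1 = 127.

Answer: 127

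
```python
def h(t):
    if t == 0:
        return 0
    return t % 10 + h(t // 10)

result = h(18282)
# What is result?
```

Sum of digits of 18282: 2 + 8 + 2 + 8 + 1 = 21

Answer: 21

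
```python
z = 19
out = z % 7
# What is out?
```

Trace:
`z = 19` → z = 19
`out = z % 7` → out = 5
So out = 5

Answer: 5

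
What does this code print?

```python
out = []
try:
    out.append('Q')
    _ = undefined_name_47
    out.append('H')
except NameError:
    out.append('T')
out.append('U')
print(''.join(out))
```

Execution trace: 'Q' (try body) → 'T' (except NameError) → 'U' (after the try/except). Output: QTU

Answer: QTU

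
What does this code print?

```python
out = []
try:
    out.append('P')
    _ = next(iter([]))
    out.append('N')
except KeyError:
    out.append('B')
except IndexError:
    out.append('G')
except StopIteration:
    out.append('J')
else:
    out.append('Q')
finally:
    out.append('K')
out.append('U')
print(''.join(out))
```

Execution trace: 'P' (try body) → 'J' (except StopIteration) → 'K' (finally) → 'U' (after the try/except). Output: PJKU

Answer: PJKU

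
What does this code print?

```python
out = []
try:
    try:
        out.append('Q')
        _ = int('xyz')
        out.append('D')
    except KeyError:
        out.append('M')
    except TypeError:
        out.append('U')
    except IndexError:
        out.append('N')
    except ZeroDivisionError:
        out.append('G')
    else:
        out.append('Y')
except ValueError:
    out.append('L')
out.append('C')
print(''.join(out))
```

Execution trace: 'Q' (try body) → 'L' (outer except ValueError) → 'C' (after the try/except). Output: QLC

Answer: QLC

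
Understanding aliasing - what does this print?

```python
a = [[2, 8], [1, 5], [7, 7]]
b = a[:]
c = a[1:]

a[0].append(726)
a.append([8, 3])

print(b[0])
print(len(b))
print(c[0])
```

Key concept: slice with nested mutation.
Step by step:
`a = [[2, 8], [1, 5], [7, 7]]` → a = [[2, 8], [1, 5], [7, 7]]
`b = a[:]` → b = [[2, 8], [1, 5], [7, 7]]
`c = a[1:]` → c = [[1, 5], [7, 7]]
`a[0].append(726)` → a = [[2, 8, 726], [1, 5], [7, 7]]; b = [[2, 8, 726], [1, 5], [7, 7]]
`a.append([8, 3])` → a = [[2, 8, 726], [1, 5], [7, 7], [8, 3]]
`print(b[0])` → prints [2, 8, 726]
`print(len(b))` → prints 3
`print(c[0])` → prints [1, 5]

Answer:
[2, 8, 726]
3
[1, 5]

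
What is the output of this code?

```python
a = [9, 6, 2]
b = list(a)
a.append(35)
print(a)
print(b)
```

Key concept: list() constructor creates copy.
Step by step:
`a = [9, 6, 2]` → a = [9, 6, 2]
`b = list(a)` → b = [9, 6, 2]
`a.append(35)` → a = [9, 6, 2, 35]
`print(a)` → prints [9, 6, 2, 35]
`print(b)` → prints [9, 6, 2]

Answer:
[9, 6, 2, 35]
[9, 6, 2]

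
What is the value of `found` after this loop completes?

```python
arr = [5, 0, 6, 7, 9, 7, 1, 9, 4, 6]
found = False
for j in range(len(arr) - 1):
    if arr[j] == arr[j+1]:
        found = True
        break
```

Check consecutive duplicates in [5, 0, 6, 7, 9, 7, 1, 9, 4, 6]
`found` takes the values: False

Answer: False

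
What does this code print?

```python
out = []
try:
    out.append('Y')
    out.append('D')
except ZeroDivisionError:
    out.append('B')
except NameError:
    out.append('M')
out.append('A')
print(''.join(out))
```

Execution trace: 'Y' (try body) → 'D' (try body, no exception) → 'A' (after the try/except). Output: YDA

Answer: YDA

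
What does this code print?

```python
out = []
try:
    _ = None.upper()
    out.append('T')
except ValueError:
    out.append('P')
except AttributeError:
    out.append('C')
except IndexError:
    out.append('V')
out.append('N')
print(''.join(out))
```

Execution trace: 'C' (except AttributeError) → 'N' (after the try/except). Output: CN

Answer: CN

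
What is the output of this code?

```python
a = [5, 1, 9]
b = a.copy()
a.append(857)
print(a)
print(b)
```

Key concept: list.copy() creates independent copy.
Step by step:
`a = [5, 1, 9]` → a = [5, 1, 9]
`b = a.copy()` → b = [5, 1, 9]
`a.append(857)` → a = [5, 1, 9, 857]
`print(a)` → prints [5, 1, 9, 857]
`print(b)` → prints [5, 1, 9]

Answer:
[5, 1, 9, 857]
[5, 1, 9]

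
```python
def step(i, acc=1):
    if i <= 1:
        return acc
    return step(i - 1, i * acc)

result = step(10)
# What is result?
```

Accumulator trace (n, acc): (10, 1) -> (9, 10) -> (8, 90) -> (7, 720) -> (6, 5040) -> (5, 30240) -> (4, 151200) -> (3, 604800) -> (2, 1814400) -> (1, 3628800) -> return 3628800

Answer: 3628800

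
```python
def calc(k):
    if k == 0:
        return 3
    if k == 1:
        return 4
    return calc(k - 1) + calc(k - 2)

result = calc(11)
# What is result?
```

Build up from base cases: calc(0)=3, calc(1)=4, calc(2)=7, calc(3)=11, calc(4)=18, calc(5)=29, calc(6)=47, ..., calc(11)=521

Answer: 521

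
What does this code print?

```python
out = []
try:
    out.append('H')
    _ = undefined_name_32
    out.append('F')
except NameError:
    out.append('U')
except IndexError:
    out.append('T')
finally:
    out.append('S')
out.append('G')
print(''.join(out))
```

Execution trace: 'H' (try body) → 'U' (except NameError) → 'S' (finally) → 'G' (after the try/except). Output: HUSG

Answer: HUSG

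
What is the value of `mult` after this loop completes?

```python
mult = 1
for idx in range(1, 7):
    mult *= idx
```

6! = 720
`mult` takes the values: 1 → 2 → 6 → 24 → 120 → 720

Answer: 720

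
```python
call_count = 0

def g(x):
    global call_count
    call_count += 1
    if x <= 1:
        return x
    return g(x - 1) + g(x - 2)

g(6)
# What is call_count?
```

Calls(x) = 1 + Calls(x-1) + Calls(x-2); Calls(0)=Calls(1)=1. For x=6 this gives 25.

Answer: 25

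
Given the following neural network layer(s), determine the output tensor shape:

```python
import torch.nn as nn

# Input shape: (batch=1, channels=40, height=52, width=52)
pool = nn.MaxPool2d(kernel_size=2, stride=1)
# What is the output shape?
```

Input: (1, 40, 52, 52) -> Output: (1, 40, 51, 51)

Answer: (1, 40, 51, 51)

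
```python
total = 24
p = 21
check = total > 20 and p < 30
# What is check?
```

Trace:
`total = 24` → total = 24
`p = 21` → p = 21
`check = total > 20 and p < 30` → check = True
So check = True

Answer: True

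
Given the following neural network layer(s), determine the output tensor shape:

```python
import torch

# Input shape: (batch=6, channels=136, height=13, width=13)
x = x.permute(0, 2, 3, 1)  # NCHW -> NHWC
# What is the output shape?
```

Input: (6, 136, 13, 13) -> Output: (6, 13, 13, 136)

Answer: (6, 13, 13, 136)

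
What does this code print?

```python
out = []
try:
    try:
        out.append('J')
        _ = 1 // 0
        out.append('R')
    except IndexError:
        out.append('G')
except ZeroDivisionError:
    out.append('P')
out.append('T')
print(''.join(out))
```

Execution trace: 'J' (try body) → 'P' (outer except ZeroDivisionError) → 'T' (after the try/except). Output: JPT

Answer: JPT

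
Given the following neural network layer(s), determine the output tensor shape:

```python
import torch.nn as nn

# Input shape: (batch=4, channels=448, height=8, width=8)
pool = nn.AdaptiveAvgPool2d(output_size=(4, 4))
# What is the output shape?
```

Input: (4, 448, 8, 8) -> Output: (4, 448, 4, 4)

Answer: (4, 448, 4, 4)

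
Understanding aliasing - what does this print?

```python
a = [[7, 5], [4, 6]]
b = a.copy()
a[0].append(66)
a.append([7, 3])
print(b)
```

Key concept: shallow copy with nested lists.
Step by step:
`a = [[7, 5], [4, 6]]` → a = [[7, 5], [4, 6]]
`b = a.copy()` → b = [[7, 5], [4, 6]]
`a[0].append(66)` → a = [[7, 5, 66], [4, 6]]; b = [[7, 5, 66], [4, 6]]
`a.append([7, 3])` → a = [[7, 5, 66], [4, 6], [7, 3]]
`print(b)` → prints [[7, 5, 66], [4, 6]]

Answer: [[7, 5, 66], [4, 6]]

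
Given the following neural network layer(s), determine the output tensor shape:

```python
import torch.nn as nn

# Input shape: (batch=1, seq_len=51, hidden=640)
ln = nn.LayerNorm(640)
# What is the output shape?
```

Input: (1, 51, 640) -> Output: (1, 51, 640)

Answer: (1, 51, 640)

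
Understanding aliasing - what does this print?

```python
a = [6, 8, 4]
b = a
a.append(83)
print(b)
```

Key concept: basic list aliasing.
Step by step:
`a = [6, 8, 4]` → a = [6, 8, 4]
`b = a` → b = [6, 8, 4] (same object as a)
`a.append(83)` → a = [6, 8, 4, 83] (same object as b); b = [6, 8, 4, 83] (same object as a)
`print(b)` → prints [6, 8, 4, 83]

Answer: [6, 8, 4, 83]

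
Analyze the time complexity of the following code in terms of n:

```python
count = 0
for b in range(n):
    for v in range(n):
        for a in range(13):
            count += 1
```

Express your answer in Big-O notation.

Each loop level contributes: n × n × 1. Multiplying the contributions gives O(n^2).

Answer: O(n^2)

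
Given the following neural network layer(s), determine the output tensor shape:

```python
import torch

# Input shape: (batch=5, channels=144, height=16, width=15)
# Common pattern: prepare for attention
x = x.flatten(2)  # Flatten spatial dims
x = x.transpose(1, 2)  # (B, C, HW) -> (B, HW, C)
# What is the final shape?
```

Input: (5, 144, 16, 15) -> after flatten(2): (5, 144, 240) -> Output: (5, 240, 144)

Answer: (5, 240, 144)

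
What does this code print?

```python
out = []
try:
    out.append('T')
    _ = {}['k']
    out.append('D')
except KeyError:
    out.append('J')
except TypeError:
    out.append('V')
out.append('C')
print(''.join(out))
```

Execution trace: 'T' (try body) → 'J' (except KeyError) → 'C' (after the try/except). Output: TJC

Answer: TJC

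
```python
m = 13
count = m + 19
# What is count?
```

Trace:
`m = 13` → m = 13
`count = m + 19` → count = 32
So count = 32

Answer: 32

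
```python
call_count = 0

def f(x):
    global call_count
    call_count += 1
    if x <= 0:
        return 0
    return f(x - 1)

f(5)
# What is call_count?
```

Linear recursion stepping by 1: 6 calls from x=5 down to ≤0.

Answer: 6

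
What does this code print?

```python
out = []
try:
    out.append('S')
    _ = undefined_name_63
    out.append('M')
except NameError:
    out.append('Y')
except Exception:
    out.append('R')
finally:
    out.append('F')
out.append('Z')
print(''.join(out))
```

Execution trace: 'S' (try body) → 'Y' (except NameError) → 'F' (finally) → 'Z' (after the try/except). Output: SYFZ

Answer: SYFZ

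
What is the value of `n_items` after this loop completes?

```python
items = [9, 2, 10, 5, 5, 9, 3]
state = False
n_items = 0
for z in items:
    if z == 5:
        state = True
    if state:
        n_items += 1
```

Count elements after first 5 in [9, 2, 10, 5, 5, 9, 3]
`n_items` takes the values: 0 → 1 → 2 → 3 → 4

Answer: 4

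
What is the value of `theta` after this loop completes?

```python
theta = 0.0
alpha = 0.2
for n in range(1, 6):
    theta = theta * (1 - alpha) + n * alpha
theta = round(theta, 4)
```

Moving average with lr=0.2
`theta` takes the values: 0.0 → 0.2 → 0.56 → 1.048 → 1.6384 → 2.31072 → 2.3107

Answer: 2.3107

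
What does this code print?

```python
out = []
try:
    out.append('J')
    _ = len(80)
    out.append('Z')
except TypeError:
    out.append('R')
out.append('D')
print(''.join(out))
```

Execution trace: 'J' (try body) → 'R' (except TypeError) → 'D' (after the try/except). Output: JRD

Answer: JRD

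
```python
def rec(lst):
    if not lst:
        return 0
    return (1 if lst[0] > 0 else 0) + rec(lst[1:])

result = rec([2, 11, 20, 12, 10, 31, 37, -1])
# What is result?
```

Count of positive elements in [2, 11, 20, 12, 10, 31, 37, -1] = 7

Answer: 7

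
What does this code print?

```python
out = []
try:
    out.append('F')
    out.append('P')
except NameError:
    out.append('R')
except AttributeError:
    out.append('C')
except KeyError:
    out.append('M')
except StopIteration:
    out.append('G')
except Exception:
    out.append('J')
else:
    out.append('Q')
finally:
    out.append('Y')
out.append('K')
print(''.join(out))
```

Execution trace: 'F' (try body) → 'P' (try body, no exception) → 'Q' (else) → 'Y' (finally) → 'K' (after the try/except). Output: FPQYK

Answer: FPQYK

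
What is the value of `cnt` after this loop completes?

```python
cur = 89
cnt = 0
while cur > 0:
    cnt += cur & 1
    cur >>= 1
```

Count set bits in 89 (binary: 0b1011001)
`cnt` takes the values: 0 → 1 → 2 → 3 → 4

Answer: 4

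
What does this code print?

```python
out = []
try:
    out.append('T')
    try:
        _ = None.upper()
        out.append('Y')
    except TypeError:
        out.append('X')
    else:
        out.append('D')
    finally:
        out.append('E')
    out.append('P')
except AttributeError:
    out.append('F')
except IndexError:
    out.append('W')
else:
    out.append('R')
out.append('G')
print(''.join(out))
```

Execution trace: 'T' (try body) → 'E' (inner finally) → 'F' (except AttributeError) → 'G' (after the try/except). Output: TEFG

Answer: TEFG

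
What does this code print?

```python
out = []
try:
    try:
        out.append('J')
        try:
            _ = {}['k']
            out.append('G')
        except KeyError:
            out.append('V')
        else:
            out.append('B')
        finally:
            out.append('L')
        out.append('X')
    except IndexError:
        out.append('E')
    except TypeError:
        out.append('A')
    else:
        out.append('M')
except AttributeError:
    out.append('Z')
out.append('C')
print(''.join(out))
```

Execution trace: 'J' (try body) → 'V' (inner except KeyError) → 'L' (inner finally) → 'X' (try body, no exception) → 'M' (else) → 'C' (after the try/except). Output: JVLXMC

Answer: JVLXMC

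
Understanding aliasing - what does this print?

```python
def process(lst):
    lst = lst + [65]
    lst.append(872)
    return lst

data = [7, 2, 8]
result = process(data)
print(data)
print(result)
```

Key concept: rebinding parameter vs mutation.
Step by step:
`data = [7, 2, 8]` → data = [7, 2, 8]
`result = process(data)` → result = [7, 2, 8, 65, 872]
`print(data)` → prints [7, 2, 8]
`print(result)` → prints [7, 2, 8, 65, 872]

Answer:
[7, 2, 8]
[7, 2, 8, 65, 872]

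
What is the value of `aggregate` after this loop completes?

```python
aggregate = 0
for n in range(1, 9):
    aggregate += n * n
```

Sum of squares 1² to 8² = 204
`aggregate` takes the values: 0 → 1 → 5 → 14 → 30 → 55 → 91 → 140 → 204

Answer: 204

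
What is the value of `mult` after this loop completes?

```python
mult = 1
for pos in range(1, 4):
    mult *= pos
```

3! = 6
`mult` takes the values: 1 → 2 → 6

Answer: 6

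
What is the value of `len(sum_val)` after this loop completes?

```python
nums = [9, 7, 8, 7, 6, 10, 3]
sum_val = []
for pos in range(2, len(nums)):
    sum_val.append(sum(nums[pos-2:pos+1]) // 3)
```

Number of 3-element averages
`sum_val` takes the values: [] → [8] → [8, 7] → [8, 7, 7] → [8, 7, 7, 7] → [8, 7, 7, 7, 6]
So `len(sum_val)` = 5

Answer: 5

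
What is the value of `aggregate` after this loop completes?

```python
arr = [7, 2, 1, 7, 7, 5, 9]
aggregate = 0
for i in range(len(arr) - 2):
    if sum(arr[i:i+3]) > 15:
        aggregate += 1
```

Count windows with sum > 15
`aggregate` takes the values: 0 → 1 → 2

Answer: 2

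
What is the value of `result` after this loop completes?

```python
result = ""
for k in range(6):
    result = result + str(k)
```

Concatenate digits 0 to 5
`result` takes the values: "" → "0" → "01" → "012" → "0123" → "01234" → "012345"

Answer: "012345"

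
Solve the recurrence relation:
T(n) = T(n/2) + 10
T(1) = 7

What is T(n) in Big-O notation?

Each step divides n by 2 and adds 10. After log_2(n) steps we reach T(1)=7. So T(n) = 10·log_2(n) + 7 = O(log n).

Answer: O(log n)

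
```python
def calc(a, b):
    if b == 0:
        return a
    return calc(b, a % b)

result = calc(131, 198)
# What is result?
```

calc(131, 198) -> calc(198, 131) -> calc(131, 67) -> calc(67, 64) -> calc(64, 3) -> calc(3, 1) -> calc(1, 0) -> 1

Answer: 1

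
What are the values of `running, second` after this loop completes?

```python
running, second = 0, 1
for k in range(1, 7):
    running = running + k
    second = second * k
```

Sum and factorial of 1 to 6
`running, second` takes the values: (0, 1) → (1, 1) → (3, 1) → (3, 2) → (6, 2) → (6, 6) → (10, 6) → (10, 24) → (15, 24) → (15, 120) → (21, 120) → (21, 720)

Answer: 21, 720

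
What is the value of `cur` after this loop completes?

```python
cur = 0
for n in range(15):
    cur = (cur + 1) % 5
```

Increment mod 5, 15 times = 0
`cur` takes the values: 0 → 1 → 2 → 3 → 4 → 0 → 1 → 2 → 3 → 4 → 0 → 1 → 2 → 3 → 4 → 0

Answer: 0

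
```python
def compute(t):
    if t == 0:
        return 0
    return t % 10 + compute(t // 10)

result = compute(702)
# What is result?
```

Sum of digits of 702: 2 + 0 + 7 = 9

Answer: 9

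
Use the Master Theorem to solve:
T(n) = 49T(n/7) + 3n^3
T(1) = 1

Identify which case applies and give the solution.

a=49, b=7, f(n)=3n^3. log_7(49) = 2. Since c=3 > 2 and the regularity condition holds (49(n/7)^3 = (49/7^3)n^3 with 49/7^3 < 1), Case 3 applies: T(n) = Θ(f(n)) = O(n^3).

Answer: O(n^3) - Case 3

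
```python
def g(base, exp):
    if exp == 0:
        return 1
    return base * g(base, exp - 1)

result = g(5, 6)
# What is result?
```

g(5, 6) = 5 * 5 * 5 * 5 * 5 * 5 = 15625

Answer: 15625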